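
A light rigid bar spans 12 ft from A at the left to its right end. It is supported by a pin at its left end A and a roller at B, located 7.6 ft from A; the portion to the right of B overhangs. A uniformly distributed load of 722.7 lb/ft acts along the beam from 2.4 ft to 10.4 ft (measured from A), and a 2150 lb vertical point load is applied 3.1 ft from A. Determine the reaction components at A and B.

Resultant of the distributed load: 722.7 × 8 = 5781.6 lb at 6.4 ft from A.
Moments about A: B_y·7.6 − (722.7·8)·6.4 − 2150·3.1 = 0 → B_y = 43667.24/7.6 = 5745.69 ≈ 5746 lb.
ΣF_y = 0: A_y + 5745.69 − 722.7·8 − 2150 = 0 → A_y = 2186 lb.
ΣF_x = 0: no horizontal applied forces, so A_x = 0.

A_x = 0, A_y = 2186 lb, B_y = 5746 lb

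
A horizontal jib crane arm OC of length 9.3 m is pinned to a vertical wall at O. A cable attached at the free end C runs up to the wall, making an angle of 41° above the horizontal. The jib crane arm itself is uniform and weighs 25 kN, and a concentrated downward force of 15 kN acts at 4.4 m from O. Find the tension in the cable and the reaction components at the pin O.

T = 29.87 kN, O_x = 22.54 kN, O_y = 20.40 kN

ΣM about O: T·sin41°·9.3 − 25·4.65 − 15·4.4 = 0 → T = 182.25/(9.3·0.656059) = 29.8704 ≈ 29.87 kN.
ΣF_x = 0: O_x − T·cos41° = 0 → O_x = 29.8704 × 0.75471 = 22.54 kN.
ΣF_y = 0: O_y + T·sin41° − 25 − 15 = 0 → O_y = 40 − 29.8704 × 0.656059 = 20.40 kN.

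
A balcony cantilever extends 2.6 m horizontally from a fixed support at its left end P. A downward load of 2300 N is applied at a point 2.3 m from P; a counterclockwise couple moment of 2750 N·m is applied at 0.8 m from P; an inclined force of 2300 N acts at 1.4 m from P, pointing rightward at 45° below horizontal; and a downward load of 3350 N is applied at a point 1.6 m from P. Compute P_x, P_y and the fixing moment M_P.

P_x = -1626 N, P_y = 7276 N, M_P = 10180 N·m

ΣF_x = 0: P_x + 2300·cos45° = 0 → P_x = -1626 N.
ΣF_y = 0: P_y − 2300 − 2300·sin45° − 3350 = 0 → P_y = 7276 N.
ΣM about P: M_P − 2300·2.3 + 2750 − 2300·sin45°·1.4 − 3350·1.6 = 0 → M_P = 10180 N·m.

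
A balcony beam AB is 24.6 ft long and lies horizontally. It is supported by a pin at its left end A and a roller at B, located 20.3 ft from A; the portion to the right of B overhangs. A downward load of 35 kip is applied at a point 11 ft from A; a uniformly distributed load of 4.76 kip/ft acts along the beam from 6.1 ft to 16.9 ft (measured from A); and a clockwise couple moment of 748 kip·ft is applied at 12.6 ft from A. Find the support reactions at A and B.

A_x = 0, A_y = 1.472 kip, B_y = 84.94 kip

Resultant of the distributed load: 4.76 × 10.8 = 51.408 kip at 11.5 ft from A.
ΣM about A: B_y·20.3 − 35·11 − (4.76·10.8)·11.5 − 748 = 0 → B_y = 1724.192/20.3 = 84.9356 ≈ 84.94 kip.
ΣF_y = 0: A_y + 84.9356 − 35 − 4.76·10.8 = 0 → A_y = 1.472 kip.
ΣF_x = 0: no horizontal applied forces, so A_x = 0.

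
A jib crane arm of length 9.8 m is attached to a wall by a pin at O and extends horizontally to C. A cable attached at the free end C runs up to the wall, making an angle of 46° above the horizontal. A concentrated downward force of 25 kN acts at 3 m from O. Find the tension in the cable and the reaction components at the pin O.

ΣM about O: T·sin46°·9.8 − 25·3 = 0 → T = 75/(9.8·0.71934) = 10.639 ≈ 10.64 kN.
ΣF_x = 0: O_x − T·cos46° = 0 → O_x = 10.639 × 0.694658 = 7.390 kN.
ΣF_y = 0: O_y + T·sin46° − 25 = 0 → O_y = 25 − 10.639 × 0.71934 = 17.35 kN.

T = 10.64 kN, O_x = 7.390 kN, O_y = 17.35 kN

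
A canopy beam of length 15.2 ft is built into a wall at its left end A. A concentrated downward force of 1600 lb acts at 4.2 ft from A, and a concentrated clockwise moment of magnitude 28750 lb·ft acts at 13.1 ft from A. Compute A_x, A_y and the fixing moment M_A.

A_x = 0, A_y = 1600 lb, M_A = 35470 lb·ft

ΣF_x = 0: A_x = 0.
ΣF_y = 0: A_y − 1600 = 0 → A_y = 1600 lb.
ΣM about A: M_A − 1600·4.2 − 28750 = 0 → M_A = 35470 lb·ft.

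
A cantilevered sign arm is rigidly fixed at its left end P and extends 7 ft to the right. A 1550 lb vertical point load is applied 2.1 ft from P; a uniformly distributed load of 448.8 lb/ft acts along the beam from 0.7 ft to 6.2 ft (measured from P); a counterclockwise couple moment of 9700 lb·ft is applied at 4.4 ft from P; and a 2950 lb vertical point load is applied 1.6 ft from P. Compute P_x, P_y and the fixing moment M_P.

Resultant of the distributed load: 448.8 × 5.5 = 2468.4 lb at 3.45 ft from P.
ΣF_x = 0: P_x = 0.
ΣF_y = 0: P_y − 1550 − 448.8·5.5 − 2950 = 0 → P_y = 6968 lb.
ΣM about P: M_P − 1550·2.1 − (448.8·5.5)·3.45 + 9700 − 2950·1.6 = 0 → M_P = 6791 lb·ft.

P_x = 0, P_y = 6968 lb, M_P = 6791 lb·ft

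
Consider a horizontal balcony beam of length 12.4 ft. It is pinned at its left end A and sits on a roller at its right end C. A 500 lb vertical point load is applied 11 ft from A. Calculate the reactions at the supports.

ΣM about A: C_y·12.4 − 500·11 = 0 → C_y = 5500/12.4 = 443.548 ≈ 443.5 lb.
ΣF_y = 0: A_y + 443.548 − 500 = 0 → A_y = 56.45 lb.
ΣF_x = 0: no horizontal applied forces, so A_x = 0.

A_x = 0, A_y = 56.45 lb, C_y = 443.5 lb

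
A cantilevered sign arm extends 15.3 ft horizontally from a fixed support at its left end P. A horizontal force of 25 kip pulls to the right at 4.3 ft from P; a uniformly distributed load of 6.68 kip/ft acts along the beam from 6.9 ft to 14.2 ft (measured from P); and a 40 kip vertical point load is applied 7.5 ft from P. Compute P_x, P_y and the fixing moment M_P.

P_x = -25.00 kip, P_y = 88.76 kip, M_P = 814.5 kip·ft

Resultant of the distributed load: 6.68 × 7.3 = 48.764 kip at 10.55 ft from P.
ΣF_x = 0: P_x + 25 = 0 → P_x = -25.00 kip.
ΣF_y = 0: P_y − 6.68·7.3 − 40 = 0 → P_y = 88.76 kip.
ΣM about P: M_P − (6.68·7.3)·10.55 − 40·7.5 = 0 → M_P = 814.5 kip·ft.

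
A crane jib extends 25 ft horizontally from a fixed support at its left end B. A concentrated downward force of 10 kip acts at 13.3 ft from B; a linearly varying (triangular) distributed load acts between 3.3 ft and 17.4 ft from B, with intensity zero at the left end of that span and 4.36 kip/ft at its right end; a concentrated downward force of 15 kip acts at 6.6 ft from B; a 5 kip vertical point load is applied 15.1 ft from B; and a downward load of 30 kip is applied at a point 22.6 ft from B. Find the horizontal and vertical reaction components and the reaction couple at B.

B_x = 0, B_y = 90.74 kip, M_B = 1376 kip·ft

Resultant of the triangular load: ½ × 4.36 × 14.1 = 30.738 kip, acting at 12.7 ft from B (one-third of the span from the peak).
ΣF_x = 0: B_x = 0.
ΣF_y = 0: B_y − 10 − ½·4.36·14.1 − 15 − 5 − 30 = 0 → B_y = 90.74 kip.
ΣM about B: M_B − 10·13.3 − (½·4.36·14.1)·12.7 − 15·6.6 − 5·15.1 − 30·22.6 = 0 → M_B = 1376 kip·ft.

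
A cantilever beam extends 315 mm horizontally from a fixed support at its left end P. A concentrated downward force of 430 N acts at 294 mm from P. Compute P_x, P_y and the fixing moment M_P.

ΣF_x = 0: P_x = 0.
ΣF_y = 0: P_y − 430 = 0 → P_y = 430.0 N.
ΣM about P: M_P − 430·294 = 0 → M_P = 126400 N·mm.

P_x = 0, P_y = 430.0 N, M_P = 126400 N·mm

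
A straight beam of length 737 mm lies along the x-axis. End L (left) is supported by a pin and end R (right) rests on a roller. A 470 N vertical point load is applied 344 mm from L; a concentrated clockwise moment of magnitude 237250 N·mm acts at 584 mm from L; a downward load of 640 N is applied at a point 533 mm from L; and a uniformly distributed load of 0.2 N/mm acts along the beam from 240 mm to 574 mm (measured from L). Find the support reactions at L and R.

Resultant of the distributed load: 0.2 × 334 = 66.8 N at 407 mm from L.
ΣM about L: R_y·737 − 470·344 − 237250 − 640·533 − (0.2·334)·407 = 0 → R_y = 767237.6/737 = 1041.03 ≈ 1041 N.
ΣF_y = 0: L_y + 1041.03 − 470 − 640 − 0.2·334 = 0 → L_y = 135.8 N.
ΣF_x = 0: no horizontal applied forces, so L_x = 0.

L_x = 0, L_y = 135.8 N, R_y = 1041 N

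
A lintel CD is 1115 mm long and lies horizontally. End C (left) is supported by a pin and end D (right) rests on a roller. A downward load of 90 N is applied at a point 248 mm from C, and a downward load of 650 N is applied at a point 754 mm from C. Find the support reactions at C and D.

ΣM about C: D_y·1115 − 90·248 − 650·754 = 0 → D_y = 512420/1115 = 459.57 ≈ 459.6 N.
ΣF_y = 0: C_y + 459.57 − 90 − 650 = 0 → C_y = 280.4 N.
ΣF_x = 0: no horizontal applied forces, so C_x = 0.

C_x = 0, C_y = 280.4 N, D_y = 459.6 N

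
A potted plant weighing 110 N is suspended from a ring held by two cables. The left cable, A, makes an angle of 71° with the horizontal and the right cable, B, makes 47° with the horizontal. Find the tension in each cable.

T_A = 84.97 N, T_B = 40.56 N

ΣF_x = 0: −T_A·cos71° + T_B·cos47° = 0 → T_B = 0.477374·T_A.
ΣF_y = 0: T_A·sin71° + T_B·sin47° = 110.
Substitute: T_A·(0.945519 + 0.477374·0.731354) = 110 → T_A = 84.9652 ≈ 84.97 N.
Then T_B = 0.477374 × 84.9652 = 40.56 N.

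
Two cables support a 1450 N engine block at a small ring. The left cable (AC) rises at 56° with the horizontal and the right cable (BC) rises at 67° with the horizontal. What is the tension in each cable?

T_AC = 675.5 N, T_BC = 966.8 N

ΣF_x = 0: −T_AC·cos56° + T_BC·cos67° = 0 → T_BC = 1.43115·T_AC.
ΣF_y = 0: T_AC·sin56° + T_BC·sin67° = 1450.
Substitute: T_AC·(0.829038 + 1.43115·0.920505) = 1450 → T_AC = 675.544 ≈ 675.5 N.
Then T_BC = 1.43115 × 675.544 = 966.8 N.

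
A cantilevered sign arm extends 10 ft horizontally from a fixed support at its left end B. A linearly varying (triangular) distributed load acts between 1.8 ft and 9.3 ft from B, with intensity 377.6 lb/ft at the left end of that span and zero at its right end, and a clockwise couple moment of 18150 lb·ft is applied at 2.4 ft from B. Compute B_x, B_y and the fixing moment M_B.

B_x = 0, B_y = 1416 lb, M_B = 24240 lb·ft

Resultant of the triangular load: ½ × 377.6 × 7.5 = 1416 lb, acting at 4.3 ft from B (one-third of the span from the peak).
ΣF_x = 0: B_x = 0.
ΣF_y = 0: B_y − ½·377.6·7.5 = 0 → B_y = 1416 lb.
ΣM about B: M_B − (½·377.6·7.5)·4.3 − 18150 = 0 → M_B = 24240 lb·ft.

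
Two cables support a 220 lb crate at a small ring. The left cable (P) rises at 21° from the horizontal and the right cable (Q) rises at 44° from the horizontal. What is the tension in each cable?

ΣF_x = 0: −T_P·cos21° + T_Q·cos44° = 0 → T_Q = 1.29783·T_P.
ΣF_y = 0: T_P·sin21° + T_Q·sin44° = 220.
Substitute: T_P·(0.358368 + 1.29783·0.694658) = 220 → T_P = 174.615 ≈ 174.6 lb.
Then T_Q = 1.29783 × 174.615 = 226.6 lb.

T_P = 174.6 lb, T_Q = 226.6 lb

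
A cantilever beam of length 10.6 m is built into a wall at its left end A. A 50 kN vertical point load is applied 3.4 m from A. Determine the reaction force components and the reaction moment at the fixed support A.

A_x = 0, A_y = 50.00 kN, M_A = 170.0 kN·m

ΣF_x = 0: A_x = 0.
ΣF_y = 0: A_y − 50 = 0 → A_y = 50.00 kN.
ΣM about A: M_A − 50·3.4 = 0 → M_A = 170.0 kN·m.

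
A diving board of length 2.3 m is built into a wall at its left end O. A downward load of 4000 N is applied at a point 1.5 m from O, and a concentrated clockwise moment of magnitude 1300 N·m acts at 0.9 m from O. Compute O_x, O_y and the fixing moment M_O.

ΣF_x = 0: O_x = 0.
ΣF_y = 0: O_y − 4000 = 0 → O_y = 4000 N.
ΣM about O: M_O − 4000·1.5 − 1300 = 0 → M_O = 7300 N·m.

O_x = 0, O_y = 4000 N, M_O = 7300 N·m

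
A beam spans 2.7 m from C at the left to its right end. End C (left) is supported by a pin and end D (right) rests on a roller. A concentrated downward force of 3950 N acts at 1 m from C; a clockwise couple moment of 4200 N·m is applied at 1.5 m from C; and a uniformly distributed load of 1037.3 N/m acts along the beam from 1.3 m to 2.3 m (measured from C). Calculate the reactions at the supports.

C_x = 0, C_y = 1277 N, D_y = 3710 N

Resultant of the distributed load: 1037.3 × 1 = 1037.3 N at 1.8 m from C.
Moments about C: D_y·2.7 − 3950·1 − 4200 − (1037.3·1)·1.8 = 0 → D_y = 10017.14/2.7 = 3710.05 ≈ 3710 N.
ΣF_y = 0: C_y + 3710.05 − 3950 − 1037.3·1 = 0 → C_y = 1277 N.
ΣF_x = 0: no horizontal applied forces, so C_x = 0.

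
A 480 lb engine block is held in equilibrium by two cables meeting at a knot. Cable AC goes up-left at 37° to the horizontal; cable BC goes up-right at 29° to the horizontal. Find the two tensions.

ΣF_x = 0: −T_AC·cos37° + T_BC·cos29° = 0 → T_BC = 0.913123·T_AC.
ΣF_y = 0: T_AC·sin37° + T_BC·sin29° = 480.
Substitute: T_AC·(0.601815 + 0.913123·0.48481) = 480 → T_AC = 459.547 ≈ 459.5 lb.
Then T_BC = 0.913123 × 459.547 = 419.6 lb.

T_AC = 459.5 lb, T_BC = 419.6 lb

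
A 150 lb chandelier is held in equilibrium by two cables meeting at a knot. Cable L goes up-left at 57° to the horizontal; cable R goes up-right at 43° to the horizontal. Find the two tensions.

ΣF_x = 0: −T_L·cos57° + T_R·cos43° = 0 → T_R = 0.7447·T_L.
ΣF_y = 0: T_L·sin57° + T_R·sin43° = 150.
Substitute: T_L·(0.838671 + 0.7447·0.681998) = 150 → T_L = 111.395 ≈ 111.4 lb.
Then T_R = 0.7447 × 111.395 = 82.96 lb.

T_L = 111.4 lb, T_R = 82.96 lb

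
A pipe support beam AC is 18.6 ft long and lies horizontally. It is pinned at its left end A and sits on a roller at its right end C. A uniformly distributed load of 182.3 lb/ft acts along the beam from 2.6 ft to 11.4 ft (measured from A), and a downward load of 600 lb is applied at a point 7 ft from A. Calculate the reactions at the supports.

A_x = 0, A_y = 1375 lb, C_y = 829.6 lb

Resultant of the distributed load: 182.3 × 8.8 = 1604.24 lb at 7 ft from A.
ΣM about A: C_y·18.6 − (182.3·8.8)·7 − 600·7 = 0 → C_y = 15429.68/18.6 = 829.553 ≈ 829.6 lb.
ΣF_y = 0: A_y + 829.553 − 182.3·8.8 − 600 = 0 → A_y = 1375 lb.
ΣF_x = 0: no horizontal applied forces, so A_x = 0.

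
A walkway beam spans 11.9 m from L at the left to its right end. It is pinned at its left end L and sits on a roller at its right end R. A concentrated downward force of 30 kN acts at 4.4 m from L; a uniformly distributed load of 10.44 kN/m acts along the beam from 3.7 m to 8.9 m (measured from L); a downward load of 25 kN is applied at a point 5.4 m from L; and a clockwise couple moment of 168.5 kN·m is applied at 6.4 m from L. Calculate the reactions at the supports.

L_x = 0, L_y = 43.95 kN, R_y = 65.34 kN

Resultant of the distributed load: 10.44 × 5.2 = 54.288 kN at 6.3 m from L.
Moments about L: R_y·11.9 − 30·4.4 − (10.44·5.2)·6.3 − 25·5.4 − 168.5 = 0 → R_y = 777.5144/11.9 = 65.3373 ≈ 65.34 kN.
ΣF_y = 0: L_y + 65.3373 − 30 − 10.44·5.2 − 25 = 0 → L_y = 43.95 kN.
ΣF_x = 0: no horizontal applied forces, so L_x = 0.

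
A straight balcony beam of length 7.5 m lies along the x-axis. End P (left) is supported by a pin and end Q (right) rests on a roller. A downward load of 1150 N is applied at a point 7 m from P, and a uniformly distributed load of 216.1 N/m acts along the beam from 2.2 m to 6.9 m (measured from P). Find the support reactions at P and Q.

Resultant of the distributed load: 216.1 × 4.7 = 1015.67 N at 4.55 m from P.
Taking moments about P: Q_y·7.5 − 1150·7 − (216.1·4.7)·4.55 = 0 → Q_y = 12671.2985/7.5 = 1689.51 ≈ 1690 N.
ΣF_y = 0: P_y + 1689.51 − 1150 − 216.1·4.7 = 0 → P_y = 476.2 N.
ΣF_x = 0: no horizontal applied forces, so P_x = 0.

P_x = 0, P_y = 476.2 N, Q_y = 1690 N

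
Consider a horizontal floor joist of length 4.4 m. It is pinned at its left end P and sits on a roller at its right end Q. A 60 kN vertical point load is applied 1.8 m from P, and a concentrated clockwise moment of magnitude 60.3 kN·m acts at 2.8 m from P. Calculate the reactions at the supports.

Moments about P: Q_y·4.4 − 60·1.8 − 60.3 = 0 → Q_y = 168.3/4.4 = 38.25 kN.
ΣF_y = 0: P_y + 38.25 − 60 = 0 → P_y = 21.75 kN.
ΣF_x = 0: no horizontal applied forces, so P_x = 0.

P_x = 0, P_y = 21.75 kN, Q_y = 38.25 kN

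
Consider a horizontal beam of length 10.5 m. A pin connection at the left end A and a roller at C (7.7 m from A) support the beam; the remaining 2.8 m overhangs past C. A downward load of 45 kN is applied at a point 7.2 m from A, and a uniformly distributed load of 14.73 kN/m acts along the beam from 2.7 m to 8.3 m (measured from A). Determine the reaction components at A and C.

Resultant of the distributed load: 14.73 × 5.6 = 82.488 kN at 5.5 m from A.
ΣM about A: C_y·7.7 − 45·7.2 − (14.73·5.6)·5.5 = 0 → C_y = 777.684/7.7 = 100.998 ≈ 101.0 kN.
ΣF_y = 0: A_y + 100.998 − 45 − 14.73·5.6 = 0 → A_y = 26.49 kN.
ΣF_x = 0: no horizontal applied forces, so A_x = 0.

A_x = 0, A_y = 26.49 kN, C_y = 101.0 kN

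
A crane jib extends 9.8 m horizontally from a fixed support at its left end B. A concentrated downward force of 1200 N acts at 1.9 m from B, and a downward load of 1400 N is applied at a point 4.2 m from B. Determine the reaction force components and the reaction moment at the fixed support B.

ΣF_x = 0: B_x = 0.
ΣF_y = 0: B_y − 1200 − 1400 = 0 → B_y = 2600 N.
ΣM about B: M_B − 1200·1.9 − 1400·4.2 = 0 → M_B = 8160 N·m.

B_x = 0, B_y = 2600 N, M_B = 8160 N·m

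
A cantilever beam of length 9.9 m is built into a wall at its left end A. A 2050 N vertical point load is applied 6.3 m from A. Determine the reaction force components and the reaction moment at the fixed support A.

ΣF_x = 0: A_x = 0.
ΣF_y = 0: A_y − 2050 = 0 → A_y = 2050 N.
ΣM about A: M_A − 2050·6.3 = 0 → M_A = 12920 N·m.

A_x = 0, A_y = 2050 N, M_A = 12920 N·m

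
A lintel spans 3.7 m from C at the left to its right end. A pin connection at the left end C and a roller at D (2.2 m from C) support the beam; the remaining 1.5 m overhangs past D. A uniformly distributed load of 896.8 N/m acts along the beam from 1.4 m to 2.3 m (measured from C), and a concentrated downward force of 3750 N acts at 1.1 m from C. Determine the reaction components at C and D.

C_x = 0, C_y = 2003 N, D_y = 2554 N

Resultant of the distributed load: 896.8 × 0.9 = 807.12 N at 1.85 m from C.
Taking moments about C: D_y·2.2 − (896.8·0.9)·1.85 − 3750·1.1 = 0 → D_y = 5618.172/2.2 = 2553.71 ≈ 2554 N.
ΣF_y = 0: C_y + 2553.71 − 896.8·0.9 − 3750 = 0 → C_y = 2003 N.
ΣF_x = 0: no horizontal applied forces, so C_x = 0.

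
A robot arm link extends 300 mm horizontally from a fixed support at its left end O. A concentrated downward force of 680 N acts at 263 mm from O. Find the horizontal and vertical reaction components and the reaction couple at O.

O_x = 0, O_y = 680.0 N, M_O = 178800 N·mm

ΣF_x = 0: O_x = 0.
ΣF_y = 0: O_y − 680 = 0 → O_y = 680.0 N.
ΣM about O: M_O − 680·263 = 0 → M_O = 178800 N·mm.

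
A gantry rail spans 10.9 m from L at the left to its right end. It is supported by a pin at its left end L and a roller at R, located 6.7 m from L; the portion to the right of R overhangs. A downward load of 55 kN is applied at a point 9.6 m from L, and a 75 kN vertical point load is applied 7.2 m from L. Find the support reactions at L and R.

L_x = 0, L_y = -29.40 kN, R_y = 159.4 kN

ΣM about L: R_y·6.7 − 55·9.6 − 75·7.2 = 0 → R_y = 1068/6.7 = 159.403 ≈ 159.4 kN.
ΣF_y = 0: L_y + 159.403 − 55 − 75 = 0 → L_y = -29.40 kN.
ΣF_x = 0: no horizontal applied forces, so L_x = 0.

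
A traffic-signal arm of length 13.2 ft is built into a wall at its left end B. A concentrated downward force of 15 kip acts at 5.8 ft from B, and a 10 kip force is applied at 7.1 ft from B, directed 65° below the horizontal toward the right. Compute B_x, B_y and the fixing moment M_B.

ΣF_x = 0: B_x + 10·cos65° = 0 → B_x = -4.226 kip.
ΣF_y = 0: B_y − 15 − 10·sin65° = 0 → B_y = 24.06 kip.
ΣM about B: M_B − 15·5.8 − 10·sin65°·7.1 = 0 → M_B = 151.3 kip·ft.

B_x = -4.226 kip, B_y = 24.06 kip, M_B = 151.3 kip·ft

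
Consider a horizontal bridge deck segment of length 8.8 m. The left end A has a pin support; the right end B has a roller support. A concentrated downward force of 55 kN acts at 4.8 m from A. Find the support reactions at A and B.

A_x = 0, A_y = 25.00 kN, B_y = 30.00 kN

Taking moments about A: B_y·8.8 − 55·4.8 = 0 → B_y = 264/8.8 = 30.00 kN.
ΣF_y = 0: A_y + 30 − 55 = 0 → A_y = 25.00 kN.
ΣF_x = 0: no horizontal applied forces, so A_x = 0.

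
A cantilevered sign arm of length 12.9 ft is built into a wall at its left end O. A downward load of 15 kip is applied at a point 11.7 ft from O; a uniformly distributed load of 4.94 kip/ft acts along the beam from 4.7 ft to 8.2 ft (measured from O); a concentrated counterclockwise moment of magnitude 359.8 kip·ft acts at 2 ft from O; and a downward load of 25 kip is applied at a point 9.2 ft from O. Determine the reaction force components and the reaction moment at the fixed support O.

Resultant of the distributed load: 4.94 × 3.5 = 17.29 kip at 6.45 ft from O.
ΣF_x = 0: O_x = 0.
ΣF_y = 0: O_y − 15 − 4.94·3.5 − 25 = 0 → O_y = 57.29 kip.
ΣM about O: M_O − 15·11.7 − (4.94·3.5)·6.45 + 359.8 − 25·9.2 = 0 → M_O = 157.2 kip·ft.

O_x = 0, O_y = 57.29 kip, M_O = 157.2 kip·ft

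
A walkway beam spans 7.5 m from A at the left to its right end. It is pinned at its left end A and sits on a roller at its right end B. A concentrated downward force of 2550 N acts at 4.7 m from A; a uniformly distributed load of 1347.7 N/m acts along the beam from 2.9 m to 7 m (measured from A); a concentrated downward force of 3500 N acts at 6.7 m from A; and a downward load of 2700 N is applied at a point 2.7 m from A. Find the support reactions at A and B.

Resultant of the distributed load: 1347.7 × 4.1 = 5525.57 N at 4.95 m from A.
Taking moments about A: B_y·7.5 − 2550·4.7 − (1347.7·4.1)·4.95 − 3500·6.7 − 2700·2.7 = 0 → B_y = 70076.5715/7.5 = 9343.54 ≈ 9344 N.
ΣF_y = 0: A_y + 9343.54 − 2550 − 1347.7·4.1 − 3500 − 2700 = 0 → A_y = 4932 N.
ΣF_x = 0: no horizontal applied forces, so A_x = 0.

A_x = 0, A_y = 4932 N, B_y = 9344 N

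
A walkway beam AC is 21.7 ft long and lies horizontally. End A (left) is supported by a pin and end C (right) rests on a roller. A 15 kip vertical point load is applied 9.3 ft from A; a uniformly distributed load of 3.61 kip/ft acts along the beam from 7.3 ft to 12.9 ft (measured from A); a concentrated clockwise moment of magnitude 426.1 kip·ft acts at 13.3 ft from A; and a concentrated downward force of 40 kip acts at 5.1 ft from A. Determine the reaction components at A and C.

Resultant of the distributed load: 3.61 × 5.6 = 20.216 kip at 10.1 ft from A.
Taking moments about A: C_y·21.7 − 15·9.3 − (3.61·5.6)·10.1 − 426.1 − 40·5.1 = 0 → C_y = 973.7816/21.7 = 44.8747 ≈ 44.87 kip.
ΣF_y = 0: A_y + 44.8747 − 15 − 3.61·5.6 − 40 = 0 → A_y = 30.34 kip.
ΣF_x = 0: no horizontal applied forces, so A_x = 0.

A_x = 0, A_y = 30.34 kip, C_y = 44.87 kip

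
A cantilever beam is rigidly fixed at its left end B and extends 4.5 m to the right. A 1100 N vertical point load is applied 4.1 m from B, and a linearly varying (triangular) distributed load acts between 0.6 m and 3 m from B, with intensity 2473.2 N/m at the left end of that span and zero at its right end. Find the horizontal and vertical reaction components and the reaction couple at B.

B_x = 0, B_y = 4068 N, M_B = 8665 N·m

Resultant of the triangular load: ½ × 2473.2 × 2.4 = 2967.84 N, acting at 1.4 m from B (one-third of the span from the peak).
ΣF_x = 0: B_x = 0.
ΣF_y = 0: B_y − 1100 − ½·2473.2·2.4 = 0 → B_y = 4068 N.
ΣM about B: M_B − 1100·4.1 − (½·2473.2·2.4)·1.4 = 0 → M_B = 8665 N·m.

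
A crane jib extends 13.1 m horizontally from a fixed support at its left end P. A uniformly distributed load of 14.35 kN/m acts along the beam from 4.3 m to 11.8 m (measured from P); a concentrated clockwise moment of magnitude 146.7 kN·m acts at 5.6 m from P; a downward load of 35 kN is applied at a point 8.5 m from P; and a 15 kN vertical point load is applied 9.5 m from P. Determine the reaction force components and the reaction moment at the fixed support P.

Resultant of the distributed load: 14.35 × 7.5 = 107.625 kN at 8.05 m from P.
ΣF_x = 0: P_x = 0.
ΣF_y = 0: P_y − 14.35·7.5 − 35 − 15 = 0 → P_y = 157.6 kN.
ΣM about P: M_P − (14.35·7.5)·8.05 − 146.7 − 35·8.5 − 15·9.5 = 0 → M_P = 1453 kN·m.

P_x = 0, P_y = 157.6 kN, M_P = 1453 kN·m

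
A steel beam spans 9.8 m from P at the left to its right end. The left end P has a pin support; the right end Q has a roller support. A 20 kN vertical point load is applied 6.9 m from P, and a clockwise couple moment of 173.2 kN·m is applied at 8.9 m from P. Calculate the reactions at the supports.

P_x = 0, P_y = -11.76 kN, Q_y = 31.76 kN

Moments about P: Q_y·9.8 − 20·6.9 − 173.2 = 0 → Q_y = 311.2/9.8 = 31.7551 ≈ 31.76 kN.
ΣF_y = 0: P_y + 31.7551 − 20 = 0 → P_y = -11.76 kN.
ΣF_x = 0: no horizontal applied forces, so P_x = 0.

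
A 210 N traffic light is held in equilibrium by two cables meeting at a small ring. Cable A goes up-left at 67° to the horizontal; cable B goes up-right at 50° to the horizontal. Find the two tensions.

ΣF_x = 0: −T_A·cos67° + T_B·cos50° = 0 → T_B = 0.60787·T_A.
ΣF_y = 0: T_A·sin67° + T_B·sin50° = 210.
Substitute: T_A·(0.920505 + 0.60787·0.766044) = 210 → T_A = 151.498 ≈ 151.5 N.
Then T_B = 0.60787 × 151.498 = 92.09 N.

T_A = 151.5 N, T_B = 92.09 N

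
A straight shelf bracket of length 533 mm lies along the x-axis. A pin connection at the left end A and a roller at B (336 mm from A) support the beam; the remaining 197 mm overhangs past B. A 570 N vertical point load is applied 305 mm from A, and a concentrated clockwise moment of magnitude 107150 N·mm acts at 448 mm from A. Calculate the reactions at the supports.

A_x = 0, A_y = -266.3 N, B_y = 836.3 N

ΣM about A: B_y·336 − 570·305 − 107150 = 0 → B_y = 281000/336 = 836.31 ≈ 836.3 N.
ΣF_y = 0: A_y + 836.31 − 570 = 0 → A_y = -266.3 N.
ΣF_x = 0: no horizontal applied forces, so A_x = 0.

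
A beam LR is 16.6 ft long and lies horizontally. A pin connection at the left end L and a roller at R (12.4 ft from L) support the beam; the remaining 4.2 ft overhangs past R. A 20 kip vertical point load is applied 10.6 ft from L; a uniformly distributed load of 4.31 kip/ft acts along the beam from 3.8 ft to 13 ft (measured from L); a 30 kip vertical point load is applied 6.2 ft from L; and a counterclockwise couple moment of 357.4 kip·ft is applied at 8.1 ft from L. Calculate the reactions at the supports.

L_x = 0, L_y = 59.52 kip, R_y = 30.14 kip

Resultant of the distributed load: 4.31 × 9.2 = 39.652 kip at 8.4 ft from L.
ΣM about L: R_y·12.4 − 20·10.6 − (4.31·9.2)·8.4 − 30·6.2 + 357.4 = 0 → R_y = 373.6768/12.4 = 30.1352 ≈ 30.14 kip.
ΣF_y = 0: L_y + 30.1352 − 20 − 4.31·9.2 − 30 = 0 → L_y = 59.52 kip.
ΣF_x = 0: no horizontal applied forces, so L_x = 0.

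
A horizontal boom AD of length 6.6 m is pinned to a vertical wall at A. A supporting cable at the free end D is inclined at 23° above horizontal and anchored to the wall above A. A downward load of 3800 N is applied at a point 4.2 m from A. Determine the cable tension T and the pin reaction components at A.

ΣM about A: T·sin23°·6.6 − 3800·4.2 = 0 → T = 15960/(6.6·0.390731) = 6188.87 ≈ 6189 N.
ΣF_x = 0: A_x − T·cos23° = 0 → A_x = 6188.87 × 0.920505 = 5697 N.
ΣF_y = 0: A_y + T·sin23° − 3800 = 0 → A_y = 3800 − 6188.87 × 0.390731 = 1382 N.

T = 6189 N, A_x = 5697 N, A_y = 1382 N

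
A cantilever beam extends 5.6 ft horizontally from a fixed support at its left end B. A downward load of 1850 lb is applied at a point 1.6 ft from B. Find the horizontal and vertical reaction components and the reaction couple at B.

B_x = 0, B_y = 1850 lb, M_B = 2960 lb·ft

ΣF_x = 0: B_x = 0.
ΣF_y = 0: B_y − 1850 = 0 → B_y = 1850 lb.
ΣM about B: M_B − 1850·1.6 = 0 → M_B = 2960 lb·ft.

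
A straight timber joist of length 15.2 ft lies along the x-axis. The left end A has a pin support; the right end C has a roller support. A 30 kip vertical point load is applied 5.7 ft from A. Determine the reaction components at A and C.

A_x = 0, A_y = 18.75 kip, C_y = 11.25 kip

Moments about A: C_y·15.2 − 30·5.7 = 0 → C_y = 171/15.2 = 11.25 kip.
ΣF_y = 0: A_y + 11.25 − 30 = 0 → A_y = 18.75 kip.
ΣF_x = 0: no horizontal applied forces, so A_x = 0.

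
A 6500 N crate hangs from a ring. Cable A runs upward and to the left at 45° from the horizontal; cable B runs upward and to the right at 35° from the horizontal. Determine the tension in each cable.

ΣF_x = 0: −T_A·cos45° + T_B·cos35° = 0 → T_B = 0.863218·T_A.
ΣF_y = 0: T_A·sin45° + T_B·sin35° = 6500.
Substitute: T_A·(0.707107 + 0.863218·0.573576) = 6500 → T_A = 5406.63 ≈ 5407 N.
Then T_B = 0.863218 × 5406.63 = 4667 N.

T_A = 5407 N, T_B = 4667 N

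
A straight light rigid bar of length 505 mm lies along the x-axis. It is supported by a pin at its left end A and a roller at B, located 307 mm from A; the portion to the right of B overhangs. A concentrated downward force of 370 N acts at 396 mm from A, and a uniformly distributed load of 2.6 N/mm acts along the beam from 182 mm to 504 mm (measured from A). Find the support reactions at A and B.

Resultant of the distributed load: 2.6 × 322 = 837.2 N at 343 mm from A.
ΣM about A: B_y·307 − 370·396 − (2.6·322)·343 = 0 → B_y = 433679.6/307 = 1412.64 ≈ 1413 N.
ΣF_y = 0: A_y + 1412.64 − 370 − 2.6·322 = 0 → A_y = -205.4 N.
ΣF_x = 0: no horizontal applied forces, so A_x = 0.

A_x = 0, A_y = -205.4 N, B_y = 1413 N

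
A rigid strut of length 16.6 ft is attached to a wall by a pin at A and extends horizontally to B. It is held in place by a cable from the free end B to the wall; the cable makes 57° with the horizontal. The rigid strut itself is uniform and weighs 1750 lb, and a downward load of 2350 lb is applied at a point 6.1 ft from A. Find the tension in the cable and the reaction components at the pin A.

T = 2073 lb, A_x = 1129 lb, A_y = 2361 lb

ΣM about A: T·sin57°·16.6 − 1750·8.3 − 2350·6.1 = 0 → T = 28860/(16.6·0.838671) = 2072.99 ≈ 2073 lb.
ΣF_x = 0: A_x − T·cos57° = 0 → A_x = 2072.99 × 0.544639 = 1129 lb.
ΣF_y = 0: A_y + T·sin57° − 1750 − 2350 = 0 → A_y = 4100 − 2072.99 × 0.838671 = 2361 lb.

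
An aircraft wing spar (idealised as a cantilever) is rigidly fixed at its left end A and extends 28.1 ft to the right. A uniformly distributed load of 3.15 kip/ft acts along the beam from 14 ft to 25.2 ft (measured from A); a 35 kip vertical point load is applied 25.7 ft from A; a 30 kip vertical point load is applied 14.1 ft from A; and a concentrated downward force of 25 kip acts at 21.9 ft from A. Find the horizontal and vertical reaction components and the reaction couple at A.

Resultant of the distributed load: 3.15 × 11.2 = 35.28 kip at 19.6 ft from A.
ΣF_x = 0: A_x = 0.
ΣF_y = 0: A_y − 3.15·11.2 − 35 − 30 − 25 = 0 → A_y = 125.3 kip.
ΣM about A: M_A − (3.15·11.2)·19.6 − 35·25.7 − 30·14.1 − 25·21.9 = 0 → M_A = 2561 kip·ft.

A_x = 0, A_y = 125.3 kip, M_A = 2561 kip·ft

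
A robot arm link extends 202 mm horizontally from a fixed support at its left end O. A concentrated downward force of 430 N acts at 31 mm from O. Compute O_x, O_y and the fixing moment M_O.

O_x = 0, O_y = 430.0 N, M_O = 13330 N·mm

ΣF_x = 0: O_x = 0.
ΣF_y = 0: O_y − 430 = 0 → O_y = 430.0 N.
ΣM about O: M_O − 430·31 = 0 → M_O = 13330 N·mm.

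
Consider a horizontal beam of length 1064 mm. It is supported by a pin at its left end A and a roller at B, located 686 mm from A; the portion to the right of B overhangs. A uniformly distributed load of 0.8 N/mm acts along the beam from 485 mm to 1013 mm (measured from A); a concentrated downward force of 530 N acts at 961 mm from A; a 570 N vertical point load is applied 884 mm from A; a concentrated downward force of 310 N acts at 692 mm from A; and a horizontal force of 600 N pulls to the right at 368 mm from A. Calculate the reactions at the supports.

A_x = -600.0 N, A_y = -418.5 N, B_y = 2251 N

Resultant of the distributed load: 0.8 × 528 = 422.4 N at 749 mm from A.
ΣM about A: B_y·686 − (0.8·528)·749 − 530·961 − 570·884 − 310·692 = 0 → B_y = 1544107.6/686 = 2250.89 ≈ 2251 N.
ΣF_y = 0: A_y + 2250.89 − 0.8·528 − 530 − 570 − 310 = 0 → A_y = -418.5 N.
ΣF_x = 0: A_x + 600 = 0 → A_x = -600.0 N.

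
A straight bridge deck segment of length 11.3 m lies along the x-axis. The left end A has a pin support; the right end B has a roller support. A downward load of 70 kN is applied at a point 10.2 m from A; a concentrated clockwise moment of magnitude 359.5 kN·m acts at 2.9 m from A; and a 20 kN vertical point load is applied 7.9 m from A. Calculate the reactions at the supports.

A_x = 0, A_y = -18.98 kN, B_y = 109.0 kN

Moments about A: B_y·11.3 − 70·10.2 − 359.5 − 20·7.9 = 0 → B_y = 1231.5/11.3 = 108.982 ≈ 109.0 kN.
ΣF_y = 0: A_y + 108.982 − 70 − 20 = 0 → A_y = -18.98 kN.
ΣF_x = 0: no horizontal applied forces, so A_x = 0.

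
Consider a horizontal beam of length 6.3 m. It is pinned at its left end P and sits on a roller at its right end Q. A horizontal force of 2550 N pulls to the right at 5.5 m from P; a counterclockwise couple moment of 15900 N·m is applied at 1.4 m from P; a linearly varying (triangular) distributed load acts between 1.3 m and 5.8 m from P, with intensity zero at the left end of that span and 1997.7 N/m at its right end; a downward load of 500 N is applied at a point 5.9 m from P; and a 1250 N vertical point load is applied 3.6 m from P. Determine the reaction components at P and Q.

Resultant of the triangular load: ½ × 1997.7 × 4.5 = 4494.825 N, acting at 4.3 m from P (one-third of the span from the peak).
ΣM about P: Q_y·6.3 + 15900 − (½·1997.7·4.5)·4.3 − 500·5.9 − 1250·3.6 = 0 → Q_y = 10877.7475/6.3 = 1726.63 ≈ 1727 N.
ΣF_y = 0: P_y + 1726.63 − ½·1997.7·4.5 − 500 − 1250 = 0 → P_y = 4518 N.
ΣF_x = 0: P_x + 2550 = 0 → P_x = -2550 N.

P_x = -2550 N, P_y = 4518 N, Q_y = 1727 N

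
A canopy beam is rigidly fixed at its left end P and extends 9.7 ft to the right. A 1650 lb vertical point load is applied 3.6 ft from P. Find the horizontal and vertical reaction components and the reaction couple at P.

P_x = 0, P_y = 1650 lb, M_P = 5940 lb·ft

ΣF_x = 0: P_x = 0.
ΣF_y = 0: P_y − 1650 = 0 → P_y = 1650 lb.
ΣM about P: M_P − 1650·3.6 = 0 → M_P = 5940 lb·ft.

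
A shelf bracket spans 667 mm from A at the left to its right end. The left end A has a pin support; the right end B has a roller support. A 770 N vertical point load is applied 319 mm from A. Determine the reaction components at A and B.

A_x = 0, A_y = 401.7 N, B_y = 368.3 N

Taking moments about A: B_y·667 − 770·319 = 0 → B_y = 245630/667 = 368.261 ≈ 368.3 N.
ΣF_y = 0: A_y + 368.261 − 770 = 0 → A_y = 401.7 N.
ΣF_x = 0: no horizontal applied forces, so A_x = 0.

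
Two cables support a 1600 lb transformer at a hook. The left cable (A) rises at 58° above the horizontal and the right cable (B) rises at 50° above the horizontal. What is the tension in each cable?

ΣF_x = 0: −T_A·cos58° + T_B·cos50° = 0 → T_B = 0.824408·T_A.
ΣF_y = 0: T_A·sin58° + T_B·sin50° = 1600.
Substitute: T_A·(0.848048 + 0.824408·0.766044) = 1600 → T_A = 1081.39 ≈ 1081 lb.
Then T_B = 0.824408 × 1081.39 = 891.5 lb.

T_A = 1081 lb, T_B = 891.5 lb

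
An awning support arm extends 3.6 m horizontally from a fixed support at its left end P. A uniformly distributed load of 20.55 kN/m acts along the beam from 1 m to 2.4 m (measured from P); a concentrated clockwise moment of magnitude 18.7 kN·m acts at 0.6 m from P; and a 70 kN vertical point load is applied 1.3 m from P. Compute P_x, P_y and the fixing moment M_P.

P_x = 0, P_y = 98.77 kN, M_P = 158.6 kN·m

Resultant of the distributed load: 20.55 × 1.4 = 28.77 kN at 1.7 m from P.
ΣF_x = 0: P_x = 0.
ΣF_y = 0: P_y − 20.55·1.4 − 70 = 0 → P_y = 98.77 kN.
ΣM about P: M_P − (20.55·1.4)·1.7 − 18.7 − 70·1.3 = 0 → M_P = 158.6 kN·m.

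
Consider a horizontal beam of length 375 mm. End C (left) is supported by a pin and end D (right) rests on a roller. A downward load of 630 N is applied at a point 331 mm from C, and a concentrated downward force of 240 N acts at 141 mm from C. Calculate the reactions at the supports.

Moments about C: D_y·375 − 630·331 − 240·141 = 0 → D_y = 242370/375 = 646.32 ≈ 646.3 N.
ΣF_y = 0: C_y + 646.32 − 630 − 240 = 0 → C_y = 223.7 N.
ΣF_x = 0: no horizontal applied forces, so C_x = 0.

C_x = 0, C_y = 223.7 N, D_y = 646.3 N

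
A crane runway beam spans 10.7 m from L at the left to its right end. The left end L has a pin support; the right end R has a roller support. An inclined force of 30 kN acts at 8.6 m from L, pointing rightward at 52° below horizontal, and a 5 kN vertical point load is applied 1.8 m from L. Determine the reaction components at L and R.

Moments about L: R_y·10.7 − 30·sin52°·8.6 − 5·1.8 = 0 → R_y = 212.307/10.7 = 19.8418 ≈ 19.84 kN.
ΣF_y = 0: L_y + 19.8418 − 30·sin52° − 5 = 0 → L_y = 8.799 kN.
ΣF_x = 0: L_x + 30·cos52° = 0 → L_x = -18.47 kN.

L_x = -18.47 kN, L_y = 8.799 kN, R_y = 19.84 kN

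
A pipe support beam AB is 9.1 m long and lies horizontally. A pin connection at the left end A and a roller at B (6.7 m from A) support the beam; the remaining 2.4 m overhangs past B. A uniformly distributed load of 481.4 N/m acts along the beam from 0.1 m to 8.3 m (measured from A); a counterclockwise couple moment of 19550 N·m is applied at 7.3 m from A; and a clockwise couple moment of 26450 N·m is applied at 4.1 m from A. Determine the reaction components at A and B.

A_x = 0, A_y = 443.1 N, B_y = 3504 N

Resultant of the distributed load: 481.4 × 8.2 = 3947.48 N at 4.2 m from A.
ΣM about A: B_y·6.7 − (481.4·8.2)·4.2 + 19550 − 26450 = 0 → B_y = 23479.416/6.7 = 3504.39 ≈ 3504 N.
ΣF_y = 0: A_y + 3504.39 − 481.4·8.2 = 0 → A_y = 443.1 N.
ΣF_x = 0: no horizontal applied forces, so A_x = 0.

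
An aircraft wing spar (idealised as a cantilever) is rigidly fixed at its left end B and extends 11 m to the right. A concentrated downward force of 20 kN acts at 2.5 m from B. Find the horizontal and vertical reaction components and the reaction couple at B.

ΣF_x = 0: B_x = 0.
ΣF_y = 0: B_y − 20 = 0 → B_y = 20.00 kN.
ΣM about B: M_B − 20·2.5 = 0 → M_B = 50.00 kN·m.

B_x = 0, B_y = 20.00 kN, M_B = 50.00 kN·m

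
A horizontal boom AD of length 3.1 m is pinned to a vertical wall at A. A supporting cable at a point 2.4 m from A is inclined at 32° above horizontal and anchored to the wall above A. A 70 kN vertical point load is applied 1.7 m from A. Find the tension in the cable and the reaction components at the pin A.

ΣM about A: T·sin32°·2.4 − 70·1.7 = 0 → T = 119/(2.4·0.529919) = 93.5678 ≈ 93.57 kN.
ΣF_x = 0: A_x − T·cos32° = 0 → A_x = 93.5678 × 0.848048 = 79.35 kN.
ΣF_y = 0: A_y + T·sin32° − 70 = 0 → A_y = 70 − 93.5678 × 0.529919 = 20.42 kN.

T = 93.57 kN, A_x = 79.35 kN, A_y = 20.42 kN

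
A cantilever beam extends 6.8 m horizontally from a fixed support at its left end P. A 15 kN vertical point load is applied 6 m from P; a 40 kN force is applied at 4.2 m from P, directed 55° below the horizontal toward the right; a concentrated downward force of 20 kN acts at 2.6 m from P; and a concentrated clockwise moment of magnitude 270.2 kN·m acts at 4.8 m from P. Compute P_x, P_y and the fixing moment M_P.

ΣF_x = 0: P_x + 40·cos55° = 0 → P_x = -22.94 kN.
ΣF_y = 0: P_y − 15 − 40·sin55° − 20 = 0 → P_y = 67.77 kN.
ΣM about P: M_P − 15·6 − 40·sin55°·4.2 − 20·2.6 − 270.2 = 0 → M_P = 549.8 kN·m.

P_x = -22.94 kN, P_y = 67.77 kN, M_P = 549.8 kN·m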